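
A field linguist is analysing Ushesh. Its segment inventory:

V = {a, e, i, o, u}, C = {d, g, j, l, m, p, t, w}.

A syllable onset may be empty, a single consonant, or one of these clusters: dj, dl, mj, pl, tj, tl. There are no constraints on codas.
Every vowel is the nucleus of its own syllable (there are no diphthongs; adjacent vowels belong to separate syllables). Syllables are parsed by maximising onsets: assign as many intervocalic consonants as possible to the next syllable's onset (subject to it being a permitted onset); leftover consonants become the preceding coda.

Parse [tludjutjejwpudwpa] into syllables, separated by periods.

tlu.dju.tjejw.pudw.pa

Vowels present: u, u, e, u, a; each is a nucleus, giving 5 syllables.
/u…u/ gap (V1→V2): cluster /dj/ — /dj/ is itself a permitted onset, so the whole cluster goes right; preceding coda = ∅.
/u…e/ gap (V2→V3): /tj/ is a licit onset in full, so it all attaches to the next syllable.
/e…u/ gap (V3→V4): /jwp/ — longest licit onset from the right is /p/, leaving /jw/ as coda.
/u…a/ gap (V4→V5): /dwp/; trying suffixes from longest down, /p/ is the first permitted one, so coda /dw/ | onset /p/.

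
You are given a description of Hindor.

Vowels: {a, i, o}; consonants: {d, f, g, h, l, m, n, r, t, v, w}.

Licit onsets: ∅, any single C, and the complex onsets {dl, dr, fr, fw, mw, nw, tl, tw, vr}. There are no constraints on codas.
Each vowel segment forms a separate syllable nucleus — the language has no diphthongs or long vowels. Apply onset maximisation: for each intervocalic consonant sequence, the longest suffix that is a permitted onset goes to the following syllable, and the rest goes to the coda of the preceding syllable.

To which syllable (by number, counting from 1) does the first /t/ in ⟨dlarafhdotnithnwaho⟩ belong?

Vowels present: a, a, o, i, a, o; each is a nucleus, giving 6 syllables.
V1 /a/ – V2 /a/: /r/ → onset of the next syllable (single consonants are always licit onsets).
V2 /a/ – V3 /o/: /fhd/ — longest licit onset from the right is /d/, leaving /fh/ as coda.
V3 /o/ – V4 /i/: cluster /tn/ — the longest permitted-onset suffix is /n/; onset = /n/, preceding coda = /t/.
V4 /i/ – V5 /a/: /thnw/ — longest licit onset from the right is /nw/, leaving /th/ as coda.
V5 /a/ – V6 /o/: /h/ is a single consonant, so it becomes the next onset.
Syllabification: dla.rafh.dot.nith.nwa.ho.
The first /t/ is in the coda of syllable 3 (/dot/).

3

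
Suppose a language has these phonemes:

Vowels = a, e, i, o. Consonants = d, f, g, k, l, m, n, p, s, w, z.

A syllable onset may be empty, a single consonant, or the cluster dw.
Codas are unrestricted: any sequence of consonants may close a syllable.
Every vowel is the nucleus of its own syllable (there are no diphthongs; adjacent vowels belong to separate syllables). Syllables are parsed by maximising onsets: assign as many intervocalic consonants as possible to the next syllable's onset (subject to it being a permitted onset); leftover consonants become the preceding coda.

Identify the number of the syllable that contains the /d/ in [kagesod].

3

Nuclei (vowels): a, e, o → 3 syllables.
/a…e/ gap (V1→V2): /g/ is a single consonant, so it becomes the next onset.
/e…o/ gap (V2→V3): /s/ → onset of the next syllable (single consonants are always licit onsets).
Syllabification: ka.ge.sod.
The /d/ is in the coda of syllable 3 (/sod/).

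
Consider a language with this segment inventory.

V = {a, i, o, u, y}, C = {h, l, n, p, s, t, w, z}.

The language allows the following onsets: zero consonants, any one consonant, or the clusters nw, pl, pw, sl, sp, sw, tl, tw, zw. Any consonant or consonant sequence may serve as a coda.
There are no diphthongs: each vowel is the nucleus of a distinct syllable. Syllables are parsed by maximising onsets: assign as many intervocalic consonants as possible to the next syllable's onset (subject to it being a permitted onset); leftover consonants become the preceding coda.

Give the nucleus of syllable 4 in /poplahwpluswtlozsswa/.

The vowels are o, a, u, o, a — 5 nuclei, so 5 syllables.
The fourth nucleus (vowel 4 from the left) is /o/.

o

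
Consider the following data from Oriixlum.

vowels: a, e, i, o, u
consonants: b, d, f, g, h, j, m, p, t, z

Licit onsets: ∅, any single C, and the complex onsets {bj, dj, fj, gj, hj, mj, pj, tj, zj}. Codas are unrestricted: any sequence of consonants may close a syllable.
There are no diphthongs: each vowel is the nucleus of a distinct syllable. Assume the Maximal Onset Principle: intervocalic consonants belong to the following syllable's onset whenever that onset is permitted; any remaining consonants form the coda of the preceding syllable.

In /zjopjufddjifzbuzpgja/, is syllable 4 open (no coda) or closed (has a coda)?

Vowels present: o, u, i, u, a; each is a nucleus, giving 5 syllables.
Between /o/ (V1) and /u/ (V2): /pj/ is a licit onset in full, so it all attaches to the next syllable.
Between /u/ (V2) and /i/ (V3): /fddj/ splits as /fd/ + /dj/ (/dj/ is the longest suffix that is a licit onset).
Between /i/ (V3) and /u/ (V4): /fzb/; trying suffixes from longest down, /b/ is the first permitted one, so coda /fz/ | onset /b/.
Between /u/ (V4) and /a/ (V5): /zpgj/ — longest licit onset from the right is /gj/, leaving /zp/ as coda.
Result: zjo.pjufd.djifz.buzp.gja.
Syllable 4 is /buzp/ with coda /zp/, so it is closed.

closed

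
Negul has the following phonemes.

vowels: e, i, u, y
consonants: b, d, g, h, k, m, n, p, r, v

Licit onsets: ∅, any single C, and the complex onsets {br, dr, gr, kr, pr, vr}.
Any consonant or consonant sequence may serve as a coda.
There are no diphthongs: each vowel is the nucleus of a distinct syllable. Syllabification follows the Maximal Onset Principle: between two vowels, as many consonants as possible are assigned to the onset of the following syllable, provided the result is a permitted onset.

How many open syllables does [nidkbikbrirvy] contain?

1

Nuclei (vowels): i, i, i, y → 4 syllables.
σ1/σ2 boundary: /dkb/ splits as /dk/ + /b/ (/b/ is the longest suffix that is a licit onset).
σ2/σ3 boundary: /kbr/ splits as /k/ + /br/ (/br/ is the longest suffix that is a licit onset).
σ3/σ4 boundary: /rv/; trying suffixes from longest down, /v/ is the first permitted one, so coda /r/ | onset /v/.
Result: nidk.bik.brir.vy.
Classifying each syllable: /nidk/ (closed), /bik/ (closed), /brir/ (closed), /vy/ (open).
Open syllables: 1.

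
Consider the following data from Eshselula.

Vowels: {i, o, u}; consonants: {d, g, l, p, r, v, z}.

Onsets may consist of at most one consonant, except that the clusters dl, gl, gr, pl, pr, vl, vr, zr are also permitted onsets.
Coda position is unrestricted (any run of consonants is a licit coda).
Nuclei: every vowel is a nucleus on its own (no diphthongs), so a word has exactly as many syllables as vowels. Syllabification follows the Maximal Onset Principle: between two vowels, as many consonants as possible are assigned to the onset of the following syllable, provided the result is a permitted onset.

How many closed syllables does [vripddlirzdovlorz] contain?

Nuclei (vowels): i, i, o, o → 4 syllables.
Between /i/ (V1) and /i/ (V2): /pddl/; trying suffixes from longest down, /dl/ is the first permitted one, so coda /pd/ | onset /dl/.
Between /i/ (V2) and /o/ (V3): /rzd/ — longest licit onset from the right is /d/, leaving /rz/ as coda.
Between /o/ (V3) and /o/ (V4): /vl/ — entire cluster is a permitted onset → onset /vl/, coda ∅.
Result: vripd.dlirz.do.vlorz.
Classifying each syllable: /vripd/ (closed), /dlirz/ (closed), /do/ (open), /vlorz/ (closed).
Closed syllables: 3.

3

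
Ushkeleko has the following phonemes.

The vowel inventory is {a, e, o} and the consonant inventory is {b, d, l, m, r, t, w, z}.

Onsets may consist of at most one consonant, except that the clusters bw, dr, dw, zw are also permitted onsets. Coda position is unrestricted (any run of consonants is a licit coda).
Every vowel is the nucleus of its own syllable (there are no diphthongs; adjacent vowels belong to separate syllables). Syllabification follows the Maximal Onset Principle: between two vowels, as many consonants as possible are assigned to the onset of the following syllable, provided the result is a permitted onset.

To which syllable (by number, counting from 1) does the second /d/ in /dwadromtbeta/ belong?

Vowels present: a, o, e, a; each is a nucleus, giving 4 syllables.
σ1/σ2 boundary: /dr/ — entire cluster is a permitted onset → onset /dr/, coda ∅.
σ2/σ3 boundary: /mtb/; trying suffixes from longest down, /b/ is the first permitted one, so coda /mt/ | onset /b/.
σ3/σ4 boundary: /t/ → onset of the next syllable (single consonants are always licit onsets).
Result: dwa.dromt.be.ta.
The second /d/ is in the onset of syllable 2 (/dromt/).

2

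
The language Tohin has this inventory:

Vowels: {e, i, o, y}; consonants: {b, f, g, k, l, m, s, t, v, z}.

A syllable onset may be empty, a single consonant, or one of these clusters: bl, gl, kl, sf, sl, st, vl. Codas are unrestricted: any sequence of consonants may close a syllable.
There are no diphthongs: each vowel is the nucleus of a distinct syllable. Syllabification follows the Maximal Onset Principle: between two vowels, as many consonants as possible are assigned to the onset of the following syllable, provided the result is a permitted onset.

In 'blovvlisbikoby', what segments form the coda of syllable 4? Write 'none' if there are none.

Vowels present: o, i, i, o, y; each is a nucleus, giving 5 syllables.
V1 /o/ – V2 /i/: cluster /vvl/ — the longest permitted-onset suffix is /vl/; onset = /vl/, preceding coda = /v/.
V2 /i/ – V3 /i/: /sb/ — longest licit onset from the right is /b/, leaving /s/ as coda.
V3 /i/ – V4 /o/: just /k/ — single C goes to the following onset.
V4 /o/ – V5 /y/: just /b/ — single C goes to the following onset.
Syllabification: blov.vlis.bi.ko.by.
Syllable 4 is /ko/: onset /k/, nucleus /o/, coda ∅.

none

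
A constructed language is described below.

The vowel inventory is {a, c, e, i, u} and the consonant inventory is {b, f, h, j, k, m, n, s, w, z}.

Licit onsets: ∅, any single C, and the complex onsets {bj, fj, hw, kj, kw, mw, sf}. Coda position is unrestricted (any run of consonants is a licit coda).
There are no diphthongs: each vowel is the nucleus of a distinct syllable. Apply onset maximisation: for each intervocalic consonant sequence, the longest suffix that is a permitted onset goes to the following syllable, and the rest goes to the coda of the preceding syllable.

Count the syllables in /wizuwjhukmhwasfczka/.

Vowels present: i, u, u, a, c, a; each is a nucleus, giving 6 syllables.

6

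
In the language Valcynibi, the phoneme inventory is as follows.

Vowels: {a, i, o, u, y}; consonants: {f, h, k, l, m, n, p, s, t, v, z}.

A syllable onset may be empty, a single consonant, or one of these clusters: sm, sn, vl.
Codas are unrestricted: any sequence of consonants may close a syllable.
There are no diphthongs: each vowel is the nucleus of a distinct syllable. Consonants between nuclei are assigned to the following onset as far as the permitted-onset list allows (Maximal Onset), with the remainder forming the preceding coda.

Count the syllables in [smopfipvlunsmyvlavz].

The vowels are o, i, u, y, a — 5 nuclei, so 5 syllables.

5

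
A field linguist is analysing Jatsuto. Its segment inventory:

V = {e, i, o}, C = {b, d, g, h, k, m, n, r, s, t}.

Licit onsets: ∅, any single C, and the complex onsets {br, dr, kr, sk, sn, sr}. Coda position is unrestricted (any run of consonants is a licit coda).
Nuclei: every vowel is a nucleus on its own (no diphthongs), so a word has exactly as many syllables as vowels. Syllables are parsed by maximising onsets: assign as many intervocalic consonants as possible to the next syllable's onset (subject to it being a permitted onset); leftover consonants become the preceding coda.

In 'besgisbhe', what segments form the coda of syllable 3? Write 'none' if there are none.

Vowels present: e, i, e; each is a nucleus, giving 3 syllables.
Between /e/ (V1) and /i/ (V2): cluster /sg/ — the longest permitted-onset suffix is /g/; onset = /g/, preceding coda = /s/.
Between /i/ (V2) and /e/ (V3): /sbh/ splits as /sb/ + /h/ (/h/ is the longest suffix that is a licit onset).
Result: bes.gisb.he.
Syllable 3 is /he/: onset /h/, nucleus /e/, coda ∅.

none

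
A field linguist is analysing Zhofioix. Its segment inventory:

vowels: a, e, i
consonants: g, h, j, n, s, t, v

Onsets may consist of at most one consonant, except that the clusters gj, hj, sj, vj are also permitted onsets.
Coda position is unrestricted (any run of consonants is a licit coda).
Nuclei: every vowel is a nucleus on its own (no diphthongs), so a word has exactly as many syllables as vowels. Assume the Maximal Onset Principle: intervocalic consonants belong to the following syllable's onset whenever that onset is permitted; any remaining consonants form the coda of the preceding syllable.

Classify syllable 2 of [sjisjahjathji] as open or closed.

open

Nuclei (vowels): i, a, a, i → 4 syllables.
/i…a/ gap (V1→V2): /sj/ is a licit onset in full, so it all attaches to the next syllable.
/a…a/ gap (V2→V3): /hj/ — entire cluster is a permitted onset → onset /hj/, coda ∅.
/a…i/ gap (V3→V4): /thj/ — longest licit onset from the right is /hj/, leaving /t/ as coda.
Result: sji.sja.hjat.hji.
Syllable 2 is /sja/; it ends in its nucleus with no coda, so it is open.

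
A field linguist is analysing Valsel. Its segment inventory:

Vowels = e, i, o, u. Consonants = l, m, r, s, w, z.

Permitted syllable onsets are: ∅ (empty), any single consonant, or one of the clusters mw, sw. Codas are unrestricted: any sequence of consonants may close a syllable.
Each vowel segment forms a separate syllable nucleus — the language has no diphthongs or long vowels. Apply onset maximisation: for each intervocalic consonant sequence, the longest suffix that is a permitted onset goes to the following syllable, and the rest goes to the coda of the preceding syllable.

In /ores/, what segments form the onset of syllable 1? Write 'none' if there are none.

Nuclei (vowels): o, e → 2 syllables.
σ1/σ2 boundary: /r/ is a single consonant, so it becomes the next onset.
Syllabification: o.res.
Syllable 1 is /o/: onset ∅, nucleus /o/, coda ∅.

none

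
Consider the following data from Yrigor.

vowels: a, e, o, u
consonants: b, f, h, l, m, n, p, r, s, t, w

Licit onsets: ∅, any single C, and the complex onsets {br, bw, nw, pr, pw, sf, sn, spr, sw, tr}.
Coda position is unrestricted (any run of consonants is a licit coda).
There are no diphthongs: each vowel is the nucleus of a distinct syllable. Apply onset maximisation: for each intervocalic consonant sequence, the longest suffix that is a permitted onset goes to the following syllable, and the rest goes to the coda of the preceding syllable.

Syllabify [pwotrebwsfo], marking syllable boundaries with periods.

pwo.trebw.sfo

Vowels present: o, e, o; each is a nucleus, giving 3 syllables.
σ1/σ2 boundary: /tr/ is a licit onset in full, so it all attaches to the next syllable.
σ2/σ3 boundary: cluster /bwsf/ — the longest permitted-onset suffix is /sf/; onset = /sf/, preceding coda = /bw/.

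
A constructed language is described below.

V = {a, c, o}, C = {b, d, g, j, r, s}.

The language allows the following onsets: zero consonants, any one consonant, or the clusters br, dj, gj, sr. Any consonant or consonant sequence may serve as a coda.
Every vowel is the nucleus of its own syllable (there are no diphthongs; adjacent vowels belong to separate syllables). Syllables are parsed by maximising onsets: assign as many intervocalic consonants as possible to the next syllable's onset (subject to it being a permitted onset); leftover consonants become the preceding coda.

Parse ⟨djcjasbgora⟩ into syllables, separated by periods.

djc.jasb.go.ra

Vowels present: c, a, o, a; each is a nucleus, giving 4 syllables.
/c…a/ gap (V1→V2): just /j/ — single C goes to the following onset.
/a…o/ gap (V2→V3): /sbg/ splits as /sb/ + /g/ (/g/ is the longest suffix that is a licit onset).
/o…a/ gap (V3→V4): /r/ → onset of the next syllable (single consonants are always licit onsets).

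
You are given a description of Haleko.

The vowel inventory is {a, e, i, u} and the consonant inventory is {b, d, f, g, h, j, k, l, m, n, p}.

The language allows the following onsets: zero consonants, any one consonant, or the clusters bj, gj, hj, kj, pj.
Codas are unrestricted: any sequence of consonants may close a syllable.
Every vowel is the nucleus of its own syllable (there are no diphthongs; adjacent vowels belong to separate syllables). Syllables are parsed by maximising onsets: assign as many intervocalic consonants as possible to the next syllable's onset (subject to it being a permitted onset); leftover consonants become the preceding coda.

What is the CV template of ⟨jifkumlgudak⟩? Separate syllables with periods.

Vowels present: i, u, u, a; each is a nucleus, giving 4 syllables.
/i…u/ gap (V1→V2): /fk/ splits as /f/ + /k/ (/k/ is the longest suffix that is a licit onset).
/u…u/ gap (V2→V3): /mlg/ splits as /ml/ + /g/ (/g/ is the longest suffix that is a licit onset).
/u…a/ gap (V3→V4): /d/ is a single consonant, so it becomes the next onset.
Putting it together: jif.kuml.gu.dak.
Mapping each syllable to C/V: /jif/ → CVC, /kuml/ → CVCC, /gu/ → CV, /dak/ → CVC.

CVC.CVCC.CV.CVC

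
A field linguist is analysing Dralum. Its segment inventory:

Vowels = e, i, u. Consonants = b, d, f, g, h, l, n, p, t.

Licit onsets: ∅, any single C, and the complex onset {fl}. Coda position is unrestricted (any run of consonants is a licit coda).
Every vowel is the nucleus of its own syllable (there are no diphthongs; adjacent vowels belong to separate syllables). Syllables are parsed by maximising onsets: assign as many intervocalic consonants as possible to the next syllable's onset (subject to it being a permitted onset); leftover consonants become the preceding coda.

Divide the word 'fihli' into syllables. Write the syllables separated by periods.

Vowels present: i, i; each is a nucleus, giving 2 syllables.
σ1/σ2 boundary: /hl/; trying suffixes from longest down, /l/ is the first permitted one, so coda /h/ | onset /l/.

fih.li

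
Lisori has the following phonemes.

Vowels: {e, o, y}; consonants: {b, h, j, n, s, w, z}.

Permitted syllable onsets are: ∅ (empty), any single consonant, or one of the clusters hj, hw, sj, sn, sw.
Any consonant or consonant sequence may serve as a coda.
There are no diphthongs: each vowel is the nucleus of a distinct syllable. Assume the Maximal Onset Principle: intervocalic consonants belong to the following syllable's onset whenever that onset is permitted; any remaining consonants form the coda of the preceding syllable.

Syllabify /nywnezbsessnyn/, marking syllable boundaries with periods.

nyw.nezb.ses.snyn

Vowels present: y, e, e, y; each is a nucleus, giving 4 syllables.
V1 /y/ – V2 /e/: cluster /wn/ — the longest permitted-onset suffix is /n/; onset = /n/, preceding coda = /w/.
V2 /e/ – V3 /e/: /zbs/; trying suffixes from longest down, /s/ is the first permitted one, so coda /zb/ | onset /s/.
V3 /e/ – V4 /y/: cluster /ssn/ — the longest permitted-onset suffix is /sn/; onset = /sn/, preceding coda = /s/.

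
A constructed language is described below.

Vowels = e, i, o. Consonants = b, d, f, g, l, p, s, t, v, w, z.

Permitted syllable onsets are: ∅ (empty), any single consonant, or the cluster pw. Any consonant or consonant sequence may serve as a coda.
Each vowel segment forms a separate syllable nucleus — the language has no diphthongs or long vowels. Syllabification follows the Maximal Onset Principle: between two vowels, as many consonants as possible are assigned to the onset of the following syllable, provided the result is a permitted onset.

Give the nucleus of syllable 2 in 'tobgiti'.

The vowels are o, i, i — 3 nuclei, so 3 syllables.
The second nucleus (vowel 2 from the left) is /i/.

i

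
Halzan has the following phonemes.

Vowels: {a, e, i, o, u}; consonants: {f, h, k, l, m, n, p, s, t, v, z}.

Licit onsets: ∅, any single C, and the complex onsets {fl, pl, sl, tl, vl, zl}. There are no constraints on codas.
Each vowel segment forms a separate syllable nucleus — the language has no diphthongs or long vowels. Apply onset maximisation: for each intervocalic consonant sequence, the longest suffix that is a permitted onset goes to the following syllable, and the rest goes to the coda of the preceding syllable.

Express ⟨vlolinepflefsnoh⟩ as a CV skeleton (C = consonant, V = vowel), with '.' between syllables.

Vowels present: o, i, e, e, o; each is a nucleus, giving 5 syllables.
σ1/σ2 boundary: /l/ is a single consonant, so it becomes the next onset.
σ2/σ3 boundary: /n/ is a single consonant, so it becomes the next onset.
σ3/σ4 boundary: cluster /pfl/ — the longest permitted-onset suffix is /fl/; onset = /fl/, preceding coda = /p/.
σ4/σ5 boundary: /fsn/ splits as /fs/ + /n/ (/n/ is the longest suffix that is a licit onset).
Putting it together: vlo.li.nep.flefs.noh.
Mapping each syllable to C/V: /vlo/ → CCV, /li/ → CV, /nep/ → CVC, /flefs/ → CCVCC, /noh/ → CVC.

CCV.CV.CVC.CCVCC.CVC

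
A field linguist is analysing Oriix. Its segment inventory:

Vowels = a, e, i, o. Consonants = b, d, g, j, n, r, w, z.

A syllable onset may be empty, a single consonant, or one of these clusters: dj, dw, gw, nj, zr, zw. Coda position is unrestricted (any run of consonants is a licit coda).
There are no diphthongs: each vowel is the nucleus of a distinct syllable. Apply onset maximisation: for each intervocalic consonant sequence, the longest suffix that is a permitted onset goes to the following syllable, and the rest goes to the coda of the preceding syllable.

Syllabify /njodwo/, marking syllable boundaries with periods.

njo.dwo

The vowels are o, o — 2 nuclei, so 2 syllables.
Between /o/ (V1) and /o/ (V2): /dw/ is a licit onset in full, so it all attaches to the next syllable.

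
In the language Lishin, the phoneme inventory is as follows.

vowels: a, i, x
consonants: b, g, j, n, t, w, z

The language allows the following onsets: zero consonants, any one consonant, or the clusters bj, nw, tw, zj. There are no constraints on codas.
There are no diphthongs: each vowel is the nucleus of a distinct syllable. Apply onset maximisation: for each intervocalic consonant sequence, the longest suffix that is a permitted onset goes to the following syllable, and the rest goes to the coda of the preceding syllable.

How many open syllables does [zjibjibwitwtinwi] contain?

Nuclei (vowels): i, i, i, i, i → 5 syllables.
Between /i/ (V1) and /i/ (V2): /bj/ is a licit onset in full, so it all attaches to the next syllable.
Between /i/ (V2) and /i/ (V3): /bw/ — longest licit onset from the right is /w/, leaving /b/ as coda.
Between /i/ (V3) and /i/ (V4): /twt/; trying suffixes from longest down, /t/ is the first permitted one, so coda /tw/ | onset /t/.
Between /i/ (V4) and /i/ (V5): /nw/ — entire cluster is a permitted onset → onset /nw/, coda ∅.
So the parse is zji.bjib.witw.ti.nwi.
Classifying each syllable: /zji/ (open), /bjib/ (closed), /witw/ (closed), /ti/ (open), /nwi/ (open).
Open syllables: 3.

3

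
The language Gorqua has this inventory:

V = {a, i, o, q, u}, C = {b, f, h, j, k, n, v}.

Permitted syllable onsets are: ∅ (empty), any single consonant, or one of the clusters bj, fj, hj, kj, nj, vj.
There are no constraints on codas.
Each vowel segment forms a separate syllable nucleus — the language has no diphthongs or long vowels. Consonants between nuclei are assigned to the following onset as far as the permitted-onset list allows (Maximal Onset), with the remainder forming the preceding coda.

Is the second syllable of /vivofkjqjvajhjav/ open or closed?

closed

Nuclei (vowels): i, o, q, a, a → 5 syllables.
V1 /i/ – V2 /o/: /v/ is a single consonant, so it becomes the next onset.
V2 /o/ – V3 /q/: /fkj/ splits as /f/ + /kj/ (/kj/ is the longest suffix that is a licit onset).
V3 /q/ – V4 /a/: /jv/ splits as /j/ + /v/ (/v/ is the longest suffix that is a licit onset).
V4 /a/ – V5 /a/: /jhj/ splits as /j/ + /hj/ (/hj/ is the longest suffix that is a licit onset).
Syllabification: vi.vof.kjqj.vaj.hjav.
Syllable 2 is /vof/ with coda /f/, so it is closed.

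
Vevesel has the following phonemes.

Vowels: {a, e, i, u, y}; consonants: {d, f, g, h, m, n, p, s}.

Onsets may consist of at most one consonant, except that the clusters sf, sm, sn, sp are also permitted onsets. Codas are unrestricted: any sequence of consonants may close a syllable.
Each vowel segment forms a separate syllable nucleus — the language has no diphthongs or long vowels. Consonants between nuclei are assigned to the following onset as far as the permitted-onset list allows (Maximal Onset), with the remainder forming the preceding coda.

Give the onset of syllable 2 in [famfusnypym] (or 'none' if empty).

f

Nuclei (vowels): a, u, y, y → 4 syllables.
Between /a/ (V1) and /u/ (V2): /mf/ splits as /m/ + /f/ (/f/ is the longest suffix that is a licit onset).
Between /u/ (V2) and /y/ (V3): /sn/ — entire cluster is a permitted onset → onset /sn/, coda ∅.
Between /y/ (V3) and /y/ (V4): just /p/ — single C goes to the following onset.
Syllabification: fam.fu.sny.pym.
Syllable 2 is /fu/: onset /f/, nucleus /u/, coda ∅.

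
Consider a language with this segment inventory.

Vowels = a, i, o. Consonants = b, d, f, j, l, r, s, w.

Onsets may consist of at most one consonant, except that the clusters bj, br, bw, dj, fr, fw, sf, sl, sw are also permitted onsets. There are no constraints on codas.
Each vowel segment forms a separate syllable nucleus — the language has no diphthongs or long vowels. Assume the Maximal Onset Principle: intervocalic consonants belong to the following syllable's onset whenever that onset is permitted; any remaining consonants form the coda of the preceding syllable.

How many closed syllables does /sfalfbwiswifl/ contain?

2

Nuclei (vowels): a, i, i → 3 syllables.
Between /a/ (V1) and /i/ (V2): /lfbw/ splits as /lf/ + /bw/ (/bw/ is the longest suffix that is a licit onset).
Between /i/ (V2) and /i/ (V3): cluster /sw/ — /sw/ is itself a permitted onset, so the whole cluster goes right; preceding coda = ∅.
Result: sfalf.bwi.swifl.
Classifying each syllable: /sfalf/ (closed), /bwi/ (open), /swifl/ (closed).
Closed syllables: 2.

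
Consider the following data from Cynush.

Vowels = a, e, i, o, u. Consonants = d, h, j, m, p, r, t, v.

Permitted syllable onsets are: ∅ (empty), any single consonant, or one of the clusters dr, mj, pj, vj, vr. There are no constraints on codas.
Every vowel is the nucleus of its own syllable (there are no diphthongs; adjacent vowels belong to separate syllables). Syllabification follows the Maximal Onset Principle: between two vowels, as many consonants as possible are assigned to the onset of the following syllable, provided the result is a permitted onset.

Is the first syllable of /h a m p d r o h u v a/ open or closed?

closed

Nuclei (vowels): a, o, u, a → 4 syllables.
σ1/σ2 boundary: /mpdr/ splits as /mp/ + /dr/ (/dr/ is the longest suffix that is a licit onset).
σ2/σ3 boundary: /h/ is a single consonant, so it becomes the next onset.
σ3/σ4 boundary: just /v/ — single C goes to the following onset.
Result: hamp.dro.hu.va.
Syllable 1 is /hamp/ with coda /mp/, so it is closed.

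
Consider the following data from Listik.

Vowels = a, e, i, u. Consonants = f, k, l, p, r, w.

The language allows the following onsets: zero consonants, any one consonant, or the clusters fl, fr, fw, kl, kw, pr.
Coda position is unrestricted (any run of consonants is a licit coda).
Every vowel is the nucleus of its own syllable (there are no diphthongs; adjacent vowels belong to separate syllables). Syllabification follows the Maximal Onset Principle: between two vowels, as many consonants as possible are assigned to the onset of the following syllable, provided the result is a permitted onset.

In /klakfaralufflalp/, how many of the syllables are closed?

3

Vowels present: a, a, a, u, a; each is a nucleus, giving 5 syllables.
σ1/σ2 boundary: cluster /kf/ — the longest permitted-onset suffix is /f/; onset = /f/, preceding coda = /k/.
σ2/σ3 boundary: just /r/ — single C goes to the following onset.
σ3/σ4 boundary: /l/ → onset of the next syllable (single consonants are always licit onsets).
σ4/σ5 boundary: /ffl/ — longest licit onset from the right is /fl/, leaving /f/ as coda.
Result: klak.fa.ra.luf.flalp.
Classifying each syllable: /klak/ (closed), /fa/ (open), /ra/ (open), /luf/ (closed), /flalp/ (closed).
Closed syllables: 3.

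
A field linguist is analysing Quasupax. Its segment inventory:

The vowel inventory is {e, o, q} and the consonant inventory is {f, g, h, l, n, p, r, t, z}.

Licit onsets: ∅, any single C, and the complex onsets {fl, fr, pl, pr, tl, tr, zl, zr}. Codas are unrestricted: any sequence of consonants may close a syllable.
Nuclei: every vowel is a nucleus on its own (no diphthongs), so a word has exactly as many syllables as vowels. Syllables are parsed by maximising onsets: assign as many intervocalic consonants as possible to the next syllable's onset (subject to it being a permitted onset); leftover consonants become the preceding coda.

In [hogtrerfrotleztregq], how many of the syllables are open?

3

Vowels present: o, e, o, e, e, q; each is a nucleus, giving 6 syllables.
V1 /o/ – V2 /e/: /gtr/; trying suffixes from longest down, /tr/ is the first permitted one, so coda /g/ | onset /tr/.
V2 /e/ – V3 /o/: /rfr/; trying suffixes from longest down, /fr/ is the first permitted one, so coda /r/ | onset /fr/.
V3 /o/ – V4 /e/: /tl/ — entire cluster is a permitted onset → onset /tl/, coda ∅.
V4 /e/ – V5 /e/: cluster /ztr/ — the longest permitted-onset suffix is /tr/; onset = /tr/, preceding coda = /z/.
V5 /e/ – V6 /q/: /g/ is a single consonant, so it becomes the next onset.
Result: hog.trer.fro.tlez.tre.gq.
Classifying each syllable: /hog/ (closed), /trer/ (closed), /fro/ (open), /tlez/ (closed), /tre/ (open), /gq/ (open).
Open syllables: 3.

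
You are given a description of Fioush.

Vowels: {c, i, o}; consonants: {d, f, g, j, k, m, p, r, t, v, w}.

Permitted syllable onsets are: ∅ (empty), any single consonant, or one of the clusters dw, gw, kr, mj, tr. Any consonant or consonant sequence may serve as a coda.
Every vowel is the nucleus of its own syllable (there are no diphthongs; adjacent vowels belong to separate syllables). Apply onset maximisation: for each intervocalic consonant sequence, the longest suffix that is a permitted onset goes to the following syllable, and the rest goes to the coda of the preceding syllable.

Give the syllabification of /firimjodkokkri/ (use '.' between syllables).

The vowels are i, i, o, o, i — 5 nuclei, so 5 syllables.
σ1/σ2 boundary: /r/ is a single consonant, so it becomes the next onset.
σ2/σ3 boundary: cluster /mj/ — /mj/ is itself a permitted onset, so the whole cluster goes right; preceding coda = ∅.
σ3/σ4 boundary: /dk/; trying suffixes from longest down, /k/ is the first permitted one, so coda /d/ | onset /k/.
σ4/σ5 boundary: /kkr/ splits as /k/ + /kr/ (/kr/ is the longest suffix that is a licit onset).

fi.ri.mjod.kok.kri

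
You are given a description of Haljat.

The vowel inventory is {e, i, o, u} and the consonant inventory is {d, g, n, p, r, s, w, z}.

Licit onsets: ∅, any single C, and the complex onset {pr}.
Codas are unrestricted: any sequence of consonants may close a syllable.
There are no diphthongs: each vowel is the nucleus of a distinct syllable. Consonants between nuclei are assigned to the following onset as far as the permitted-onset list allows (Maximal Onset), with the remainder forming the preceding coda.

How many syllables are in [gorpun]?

2

Vowels present: o, u; each is a nucleus, giving 2 syllables.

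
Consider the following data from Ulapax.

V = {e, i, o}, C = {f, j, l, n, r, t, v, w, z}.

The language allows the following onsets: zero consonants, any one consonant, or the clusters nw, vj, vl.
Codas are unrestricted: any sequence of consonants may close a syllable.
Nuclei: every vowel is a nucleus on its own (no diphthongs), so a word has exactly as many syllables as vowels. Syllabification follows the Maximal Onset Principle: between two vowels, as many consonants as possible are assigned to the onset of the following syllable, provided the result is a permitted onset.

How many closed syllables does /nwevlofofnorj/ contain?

2

Nuclei (vowels): e, o, o, o → 4 syllables.
σ1/σ2 boundary: /vl/ is a licit onset in full, so it all attaches to the next syllable.
σ2/σ3 boundary: just /f/ — single C goes to the following onset.
σ3/σ4 boundary: /fn/; trying suffixes from longest down, /n/ is the first permitted one, so coda /f/ | onset /n/.
Syllabification: nwe.vlo.fof.norj.
Classifying each syllable: /nwe/ (open), /vlo/ (open), /fof/ (closed), /norj/ (closed).
Closed syllables: 2.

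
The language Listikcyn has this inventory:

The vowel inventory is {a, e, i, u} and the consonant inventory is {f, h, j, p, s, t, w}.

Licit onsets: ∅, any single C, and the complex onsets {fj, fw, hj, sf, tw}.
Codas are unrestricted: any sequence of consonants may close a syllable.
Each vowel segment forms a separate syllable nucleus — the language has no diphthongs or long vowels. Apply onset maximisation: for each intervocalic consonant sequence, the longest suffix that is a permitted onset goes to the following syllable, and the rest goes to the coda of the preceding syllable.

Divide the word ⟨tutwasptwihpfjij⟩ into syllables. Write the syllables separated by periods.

tu.twasp.twihp.fjij

Nuclei (vowels): u, a, i, i → 4 syllables.
V1 /u/ – V2 /a/: /tw/ — entire cluster is a permitted onset → onset /tw/, coda ∅.
V2 /a/ – V3 /i/: /sptw/ splits as /sp/ + /tw/ (/tw/ is the longest suffix that is a licit onset).
V3 /i/ – V4 /i/: cluster /hpfj/ — the longest permitted-onset suffix is /fj/; onset = /fj/, preceding coda = /hp/.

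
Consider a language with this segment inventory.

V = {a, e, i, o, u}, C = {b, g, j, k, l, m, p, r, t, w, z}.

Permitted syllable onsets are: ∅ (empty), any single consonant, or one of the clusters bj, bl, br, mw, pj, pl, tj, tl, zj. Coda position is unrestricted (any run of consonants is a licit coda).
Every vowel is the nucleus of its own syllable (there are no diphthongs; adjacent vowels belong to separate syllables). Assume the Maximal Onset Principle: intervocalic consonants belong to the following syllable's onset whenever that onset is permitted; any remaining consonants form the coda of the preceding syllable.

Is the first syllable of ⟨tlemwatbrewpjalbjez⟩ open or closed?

Vowels present: e, a, e, a, e; each is a nucleus, giving 5 syllables.
σ1/σ2 boundary: /mw/ — entire cluster is a permitted onset → onset /mw/, coda ∅.
σ2/σ3 boundary: /tbr/; trying suffixes from longest down, /br/ is the first permitted one, so coda /t/ | onset /br/.
σ3/σ4 boundary: /wpj/; trying suffixes from longest down, /pj/ is the first permitted one, so coda /w/ | onset /pj/.
σ4/σ5 boundary: /lbj/ — longest licit onset from the right is /bj/, leaving /l/ as coda.
Result: tle.mwat.brew.pjal.bjez.
Syllable 1 is /tle/; it ends in its nucleus with no coda, so it is open.

open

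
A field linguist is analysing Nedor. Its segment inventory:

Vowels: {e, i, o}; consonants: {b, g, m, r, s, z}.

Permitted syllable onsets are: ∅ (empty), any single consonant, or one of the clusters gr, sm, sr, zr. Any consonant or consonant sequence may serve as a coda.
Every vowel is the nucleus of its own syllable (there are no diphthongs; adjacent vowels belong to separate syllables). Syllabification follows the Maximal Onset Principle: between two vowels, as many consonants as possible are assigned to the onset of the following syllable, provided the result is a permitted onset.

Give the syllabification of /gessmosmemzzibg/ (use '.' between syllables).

ges.smo.smemz.zibg

Nuclei (vowels): e, o, e, i → 4 syllables.
V1 /e/ – V2 /o/: /ssm/ splits as /s/ + /sm/ (/sm/ is the longest suffix that is a licit onset).
V2 /o/ – V3 /e/: /sm/ — entire cluster is a permitted onset → onset /sm/, coda ∅.
V3 /e/ – V4 /i/: cluster /mzz/ — the longest permitted-onset suffix is /z/; onset = /z/, preceding coda = /mz/.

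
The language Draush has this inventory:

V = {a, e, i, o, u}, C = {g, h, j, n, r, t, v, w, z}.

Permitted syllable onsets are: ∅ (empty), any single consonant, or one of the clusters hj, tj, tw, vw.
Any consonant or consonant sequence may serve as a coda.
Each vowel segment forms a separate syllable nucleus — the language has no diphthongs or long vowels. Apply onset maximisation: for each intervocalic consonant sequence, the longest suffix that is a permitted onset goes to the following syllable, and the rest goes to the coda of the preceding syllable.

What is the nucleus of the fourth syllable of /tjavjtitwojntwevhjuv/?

Nuclei (vowels): a, i, o, e, u → 5 syllables.
The fourth nucleus (vowel 4 from the left) is /e/.

e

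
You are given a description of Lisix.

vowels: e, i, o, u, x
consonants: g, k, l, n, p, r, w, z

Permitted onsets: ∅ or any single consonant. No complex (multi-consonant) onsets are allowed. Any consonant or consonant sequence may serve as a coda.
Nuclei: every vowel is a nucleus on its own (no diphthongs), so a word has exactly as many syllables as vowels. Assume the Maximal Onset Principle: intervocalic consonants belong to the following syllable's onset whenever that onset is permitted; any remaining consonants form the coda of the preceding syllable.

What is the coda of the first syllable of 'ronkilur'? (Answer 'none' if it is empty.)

Nuclei (vowels): o, i, u → 3 syllables.
σ1/σ2 boundary: /nk/ splits as /n/ + /k/ (/k/ is the longest suffix that is a licit onset).
σ2/σ3 boundary: /l/ → onset of the next syllable (single consonants are always licit onsets).
Putting it together: ron.ki.lur.
Syllable 1 is /ron/: onset /r/, nucleus /o/, coda /n/.

n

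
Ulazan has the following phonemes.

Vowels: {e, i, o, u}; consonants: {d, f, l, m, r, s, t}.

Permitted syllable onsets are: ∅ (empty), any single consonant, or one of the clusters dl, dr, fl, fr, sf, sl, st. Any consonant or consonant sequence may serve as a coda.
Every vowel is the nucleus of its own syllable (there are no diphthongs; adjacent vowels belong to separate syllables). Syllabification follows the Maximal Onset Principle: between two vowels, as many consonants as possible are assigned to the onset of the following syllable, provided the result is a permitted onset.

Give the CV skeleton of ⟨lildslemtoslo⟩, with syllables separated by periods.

CVCC.CCVC.CV.CCV

Vowels present: i, e, o, o; each is a nucleus, giving 4 syllables.
Between /i/ (V1) and /e/ (V2): /ldsl/; trying suffixes from longest down, /sl/ is the first permitted one, so coda /ld/ | onset /sl/.
Between /e/ (V2) and /o/ (V3): /mt/ — longest licit onset from the right is /t/, leaving /m/ as coda.
Between /o/ (V3) and /o/ (V4): cluster /sl/ — /sl/ is itself a permitted onset, so the whole cluster goes right; preceding coda = ∅.
So the parse is lild.slem.to.slo.
Mapping each syllable to C/V: /lild/ → CVCC, /slem/ → CCVC, /to/ → CV, /slo/ → CCV.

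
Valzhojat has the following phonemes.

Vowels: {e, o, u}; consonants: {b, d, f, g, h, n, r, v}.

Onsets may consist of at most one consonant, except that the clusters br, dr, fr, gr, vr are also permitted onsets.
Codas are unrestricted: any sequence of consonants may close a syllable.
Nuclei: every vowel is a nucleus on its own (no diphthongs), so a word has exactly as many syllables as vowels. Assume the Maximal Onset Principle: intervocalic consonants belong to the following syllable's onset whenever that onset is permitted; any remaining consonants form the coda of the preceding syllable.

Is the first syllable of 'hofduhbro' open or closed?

closed

The vowels are o, u, o — 3 nuclei, so 3 syllables.
/o…u/ gap (V1→V2): /fd/ splits as /f/ + /d/ (/d/ is the longest suffix that is a licit onset).
/u…o/ gap (V2→V3): cluster /hbr/ — the longest permitted-onset suffix is /br/; onset = /br/, preceding coda = /h/.
Result: hof.duh.bro.
Syllable 1 is /hof/ with coda /f/, so it is closed.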